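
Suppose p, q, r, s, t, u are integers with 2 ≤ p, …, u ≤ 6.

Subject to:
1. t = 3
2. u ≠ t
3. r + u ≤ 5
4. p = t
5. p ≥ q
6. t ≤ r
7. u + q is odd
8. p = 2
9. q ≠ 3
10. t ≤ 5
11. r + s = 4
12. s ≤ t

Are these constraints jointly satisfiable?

Unsatisfiable

Constraint 8 fixes p = 2 and constraint 1 fixes t = 3, but constraint 4 requires p = t. Since 2 ≠ 3, contradiction.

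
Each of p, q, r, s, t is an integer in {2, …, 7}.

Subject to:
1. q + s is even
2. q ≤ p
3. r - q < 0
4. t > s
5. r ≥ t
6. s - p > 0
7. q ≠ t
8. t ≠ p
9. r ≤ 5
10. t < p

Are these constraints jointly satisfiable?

Constraints 2, 3, 4, 5, and 6 give t ≤ r, r < q, q ≤ p, p < s, s < t. Chaining: t ≤ r < q ≤ p < s < t, which forces t < t — impossible.

Unsatisfiable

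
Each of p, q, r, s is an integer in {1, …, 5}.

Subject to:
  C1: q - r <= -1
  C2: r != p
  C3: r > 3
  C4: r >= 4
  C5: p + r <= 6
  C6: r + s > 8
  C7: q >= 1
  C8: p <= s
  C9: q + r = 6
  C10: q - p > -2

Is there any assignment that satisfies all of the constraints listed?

Satisfiable

Try p = 1, q = 1, r = 5, s = 4.
Check constraint 1: q - r = -4; constraint 5: p + r = 6; constraint 6: r + s = 9. The remaining constraints are straightforward to verify.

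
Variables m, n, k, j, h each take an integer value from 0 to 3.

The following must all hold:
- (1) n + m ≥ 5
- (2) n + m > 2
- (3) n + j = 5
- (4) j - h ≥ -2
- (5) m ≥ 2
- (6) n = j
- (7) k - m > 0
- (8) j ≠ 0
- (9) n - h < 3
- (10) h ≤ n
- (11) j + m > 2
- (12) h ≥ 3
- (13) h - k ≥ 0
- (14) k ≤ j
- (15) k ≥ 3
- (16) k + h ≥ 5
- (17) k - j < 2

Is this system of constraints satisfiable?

Unsatisfiable

From constraints 10 and 12: n ≥ h ≥ 3. From constraints 14 and 15: j ≥ k ≥ 3. Hence n + j ≥ 6. But constraint 3 requires n + j = 5, and 5 < 6. Contradiction.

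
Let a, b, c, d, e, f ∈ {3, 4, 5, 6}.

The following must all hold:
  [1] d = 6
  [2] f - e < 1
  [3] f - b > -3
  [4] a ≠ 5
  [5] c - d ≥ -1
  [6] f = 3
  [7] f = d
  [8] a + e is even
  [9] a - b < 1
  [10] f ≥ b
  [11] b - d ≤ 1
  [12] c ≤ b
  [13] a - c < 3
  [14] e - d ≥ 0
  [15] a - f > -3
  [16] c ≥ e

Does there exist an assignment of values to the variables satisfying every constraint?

Unsatisfiable

Constraint 6 fixes f = 3 and constraint 1 fixes d = 6, but constraint 7 requires f = d. Since 3 ≠ 6, contradiction.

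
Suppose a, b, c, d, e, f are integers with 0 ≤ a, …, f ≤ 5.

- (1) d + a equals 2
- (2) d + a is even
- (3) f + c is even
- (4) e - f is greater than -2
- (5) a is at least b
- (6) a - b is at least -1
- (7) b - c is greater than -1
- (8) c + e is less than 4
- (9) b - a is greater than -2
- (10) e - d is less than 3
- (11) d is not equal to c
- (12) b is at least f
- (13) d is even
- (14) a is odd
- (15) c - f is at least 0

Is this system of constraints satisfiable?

Unsatisfiable

Constraint 13 makes d even and constraint 14 makes a odd, so d + a must be odd. Constraint 2 says d + a is even — contradiction.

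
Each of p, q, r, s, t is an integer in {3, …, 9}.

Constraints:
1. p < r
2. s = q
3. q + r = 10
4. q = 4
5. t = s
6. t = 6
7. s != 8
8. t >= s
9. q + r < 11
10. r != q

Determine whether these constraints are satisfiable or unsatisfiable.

Unsatisfiable

Constraint 6 fixes t = 6 and constraint 4 fixes q = 4. Constraints 2 and 5 give t = s = q, so t = q. But 6 ≠ 4 — contradiction.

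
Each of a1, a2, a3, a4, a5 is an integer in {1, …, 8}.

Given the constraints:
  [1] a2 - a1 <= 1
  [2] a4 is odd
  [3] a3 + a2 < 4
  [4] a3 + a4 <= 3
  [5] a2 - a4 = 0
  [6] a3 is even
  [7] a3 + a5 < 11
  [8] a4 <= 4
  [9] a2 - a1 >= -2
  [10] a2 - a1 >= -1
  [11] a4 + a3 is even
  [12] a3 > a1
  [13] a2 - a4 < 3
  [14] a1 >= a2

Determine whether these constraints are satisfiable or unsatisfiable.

Unsatisfiable

Constraint 2 makes a4 odd and constraint 6 makes a3 even, so a4 + a3 must be odd. Constraint 11 says a4 + a3 is even — contradiction.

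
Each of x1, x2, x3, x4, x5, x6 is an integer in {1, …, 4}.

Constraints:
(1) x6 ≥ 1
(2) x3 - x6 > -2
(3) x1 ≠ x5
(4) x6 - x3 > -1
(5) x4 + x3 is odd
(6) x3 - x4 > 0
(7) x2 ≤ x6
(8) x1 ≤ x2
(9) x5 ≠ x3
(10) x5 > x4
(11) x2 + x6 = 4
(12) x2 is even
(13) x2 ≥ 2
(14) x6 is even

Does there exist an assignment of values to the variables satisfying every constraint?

Take x1 = 2, x2 = 2, x3 = 2, x4 = 1, x5 = 3, x6 = 2. Then constraint 2: x3 - x6 = 0; constraint 4: x6 - x3 = 0, and every other listed constraint is also met.

Satisfiable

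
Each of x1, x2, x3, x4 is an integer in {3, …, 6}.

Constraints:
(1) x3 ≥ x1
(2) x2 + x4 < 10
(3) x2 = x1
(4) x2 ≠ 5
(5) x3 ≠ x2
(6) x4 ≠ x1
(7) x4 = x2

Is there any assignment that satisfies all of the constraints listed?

Unsatisfiable

From constraints 3 and 7, x4 = x2 = x1, so x4 = x1. But constraint 6 says x4 ≠ x1. Contradiction.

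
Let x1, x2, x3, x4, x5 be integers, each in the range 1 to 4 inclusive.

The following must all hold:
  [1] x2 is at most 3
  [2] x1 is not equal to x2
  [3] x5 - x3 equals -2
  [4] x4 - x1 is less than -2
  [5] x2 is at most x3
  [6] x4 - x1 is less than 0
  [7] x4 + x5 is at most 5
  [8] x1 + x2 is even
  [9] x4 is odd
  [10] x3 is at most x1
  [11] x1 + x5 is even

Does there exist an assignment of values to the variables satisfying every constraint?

The assignment x1 = 4, x2 = 2, x3 = 4, x4 = 1, x5 = 2 works:
  constraint 3 holds since x5 - x3 = -2.
  constraint 4 holds since x4 - x1 = -3.
  constraint 6 holds since x4 - x1 = -3.
The rest check out directly.

Satisfiable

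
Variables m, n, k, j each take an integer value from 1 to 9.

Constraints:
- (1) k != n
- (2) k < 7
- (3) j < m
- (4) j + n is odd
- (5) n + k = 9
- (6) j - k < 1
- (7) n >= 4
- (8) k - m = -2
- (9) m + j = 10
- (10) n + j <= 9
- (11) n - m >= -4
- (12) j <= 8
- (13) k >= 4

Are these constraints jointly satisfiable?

The assignment m = 6, n = 5, k = 4, j = 4 works:
  constraint 5 holds since n + k = 9.
  constraint 6 holds since j - k = 0.
  constraint 8 holds since k - m = -2.
The rest check out directly.

Satisfiable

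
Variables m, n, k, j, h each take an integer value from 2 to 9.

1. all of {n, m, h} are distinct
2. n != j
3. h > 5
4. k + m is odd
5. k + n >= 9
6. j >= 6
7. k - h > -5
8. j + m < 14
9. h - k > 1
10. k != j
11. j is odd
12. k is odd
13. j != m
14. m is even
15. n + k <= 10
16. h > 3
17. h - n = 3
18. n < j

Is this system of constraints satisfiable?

Satisfiable

Take m = 4, n = 5, k = 5, j = 9, h = 8. Then constraint 5: k + n = 10; constraint 7: k - h = -3; constraint 8: j + m = 13, and every other listed constraint is also met.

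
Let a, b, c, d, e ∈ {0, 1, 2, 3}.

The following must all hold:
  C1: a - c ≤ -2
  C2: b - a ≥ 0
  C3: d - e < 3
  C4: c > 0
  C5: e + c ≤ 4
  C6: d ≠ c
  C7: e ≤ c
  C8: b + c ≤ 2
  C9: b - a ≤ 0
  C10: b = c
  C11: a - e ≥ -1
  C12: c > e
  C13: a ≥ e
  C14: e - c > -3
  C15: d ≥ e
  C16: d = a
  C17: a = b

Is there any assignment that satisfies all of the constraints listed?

From constraints 10, 16, and 17, d = a = b = c, so d = c. But constraint 6 says d ≠ c. Contradiction.

Unsatisfiable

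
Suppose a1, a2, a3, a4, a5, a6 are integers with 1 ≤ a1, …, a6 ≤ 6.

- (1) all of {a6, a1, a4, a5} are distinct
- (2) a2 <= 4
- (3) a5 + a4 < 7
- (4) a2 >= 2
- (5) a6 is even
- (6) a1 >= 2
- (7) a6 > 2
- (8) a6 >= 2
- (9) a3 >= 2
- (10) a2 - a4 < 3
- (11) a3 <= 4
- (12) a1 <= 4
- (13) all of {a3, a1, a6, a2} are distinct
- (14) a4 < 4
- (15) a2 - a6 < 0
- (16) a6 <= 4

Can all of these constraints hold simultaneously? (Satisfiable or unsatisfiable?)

Unsatisfiable

Constraints 2, 4, 6, 8, 9, 11, 12, and 16 confine each of a3, a1, a6, a2 to the 3 values {2, …, 4}.
Constraint 13 requires all 4 of them to be distinct, but only 3 values are available — impossible by the pigeonhole principle.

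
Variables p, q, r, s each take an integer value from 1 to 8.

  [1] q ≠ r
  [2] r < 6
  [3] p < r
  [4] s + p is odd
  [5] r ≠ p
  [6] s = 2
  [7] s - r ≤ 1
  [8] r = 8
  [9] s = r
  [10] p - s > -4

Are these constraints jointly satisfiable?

Unsatisfiable

Constraint 6 fixes s = 2 and constraint 8 fixes r = 8, but constraint 9 requires s = r. Since 2 ≠ 8, contradiction.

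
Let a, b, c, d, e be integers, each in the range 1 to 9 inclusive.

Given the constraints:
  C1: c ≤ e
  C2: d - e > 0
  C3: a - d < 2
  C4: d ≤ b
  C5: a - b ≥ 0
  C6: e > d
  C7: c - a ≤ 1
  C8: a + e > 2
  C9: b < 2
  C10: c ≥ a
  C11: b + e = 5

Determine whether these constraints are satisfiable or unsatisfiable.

Constraints 1, 2, 4, 5, and 10 give b ≤ a, a ≤ c, c ≤ e, e < d, d ≤ b. Chaining: b ≤ a ≤ c ≤ e < d ≤ b, which forces b < b — impossible.

Unsatisfiable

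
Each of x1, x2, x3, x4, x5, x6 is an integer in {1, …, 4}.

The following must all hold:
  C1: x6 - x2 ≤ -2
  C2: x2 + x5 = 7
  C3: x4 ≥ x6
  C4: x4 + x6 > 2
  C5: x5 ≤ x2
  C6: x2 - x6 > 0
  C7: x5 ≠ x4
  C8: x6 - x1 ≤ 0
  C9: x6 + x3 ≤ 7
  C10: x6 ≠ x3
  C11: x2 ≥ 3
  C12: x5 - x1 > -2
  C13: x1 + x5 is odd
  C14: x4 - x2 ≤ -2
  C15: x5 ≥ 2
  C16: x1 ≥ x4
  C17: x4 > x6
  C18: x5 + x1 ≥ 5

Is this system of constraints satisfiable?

Satisfiable

The assignment x1 = 4, x2 = 4, x3 = 3, x4 = 2, x5 = 3, x6 = 1 works:
  constraint 1 holds since x6 - x2 = -3.
  constraint 2 holds since x2 + x5 = 7.
  constraint 4 holds since x4 + x6 = 3.
The rest check out directly.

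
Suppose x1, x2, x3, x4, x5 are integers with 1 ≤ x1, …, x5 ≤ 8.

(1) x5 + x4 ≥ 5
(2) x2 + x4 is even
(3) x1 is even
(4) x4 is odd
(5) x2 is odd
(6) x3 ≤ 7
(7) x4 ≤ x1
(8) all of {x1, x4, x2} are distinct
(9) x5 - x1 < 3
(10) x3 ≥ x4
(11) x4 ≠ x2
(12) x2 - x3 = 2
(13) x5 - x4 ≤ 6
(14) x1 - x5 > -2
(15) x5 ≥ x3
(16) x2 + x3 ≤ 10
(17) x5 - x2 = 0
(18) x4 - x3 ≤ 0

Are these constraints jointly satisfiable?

Try x1 = 4, x2 = 5, x3 = 3, x4 = 1, x5 = 5.
Check constraint 1: x5 + x4 = 6; constraint 9: x5 - x1 = 1. The remaining constraints are straightforward to verify.

Satisfiable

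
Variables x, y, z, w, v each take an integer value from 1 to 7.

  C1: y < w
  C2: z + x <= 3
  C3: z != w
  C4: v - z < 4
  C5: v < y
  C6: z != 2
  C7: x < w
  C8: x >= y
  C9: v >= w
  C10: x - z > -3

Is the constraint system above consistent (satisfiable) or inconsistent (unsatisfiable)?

Unsatisfiable

Constraints 5, 7, 8, and 9 give y ≤ x, x < w, w ≤ v, v < y. Chaining: y ≤ x < w ≤ v < y, which forces y < y — impossible.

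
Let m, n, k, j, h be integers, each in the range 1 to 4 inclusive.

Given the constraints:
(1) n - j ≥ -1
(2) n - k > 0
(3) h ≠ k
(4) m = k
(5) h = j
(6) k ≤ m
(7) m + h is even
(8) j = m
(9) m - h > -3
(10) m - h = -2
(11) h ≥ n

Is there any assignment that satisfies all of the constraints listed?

From constraints 4, 5, and 8, h = j = m = k, so h = k. But constraint 3 says h ≠ k. Contradiction.

Unsatisfiable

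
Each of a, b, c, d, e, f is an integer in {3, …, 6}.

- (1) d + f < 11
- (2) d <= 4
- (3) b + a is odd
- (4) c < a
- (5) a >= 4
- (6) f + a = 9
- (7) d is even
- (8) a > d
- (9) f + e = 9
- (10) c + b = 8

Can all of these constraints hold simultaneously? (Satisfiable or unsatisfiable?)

Take a = 5, b = 4, c = 4, d = 4, e = 5, f = 4. Then constraint 1: d + f = 8; constraint 6: f + a = 9; constraint 9: f + e = 9, and every other listed constraint is also met.

Satisfiable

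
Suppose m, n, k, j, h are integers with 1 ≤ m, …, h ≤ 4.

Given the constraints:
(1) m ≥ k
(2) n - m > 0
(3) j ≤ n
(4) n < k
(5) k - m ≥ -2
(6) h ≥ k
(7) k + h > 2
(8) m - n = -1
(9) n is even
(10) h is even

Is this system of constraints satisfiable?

Constraints 1, 2, and 4 give n < k, k ≤ m, m < n. Chaining: n < k ≤ m < n, which forces n < n — impossible.

Unsatisfiable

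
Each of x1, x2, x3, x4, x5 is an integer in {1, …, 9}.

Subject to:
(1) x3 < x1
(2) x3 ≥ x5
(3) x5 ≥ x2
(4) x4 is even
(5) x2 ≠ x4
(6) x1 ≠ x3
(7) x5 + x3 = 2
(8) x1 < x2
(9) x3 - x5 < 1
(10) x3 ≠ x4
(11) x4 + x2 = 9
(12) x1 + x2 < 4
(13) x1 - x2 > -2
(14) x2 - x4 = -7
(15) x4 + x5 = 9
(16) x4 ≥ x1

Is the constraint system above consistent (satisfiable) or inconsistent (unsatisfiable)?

Constraints 1, 2, 3, and 8 give x3 < x1, x1 < x2, x2 ≤ x5, x5 ≤ x3. Chaining: x3 < x1 < x2 ≤ x5 ≤ x3, which forces x3 < x3 — impossible.

Unsatisfiable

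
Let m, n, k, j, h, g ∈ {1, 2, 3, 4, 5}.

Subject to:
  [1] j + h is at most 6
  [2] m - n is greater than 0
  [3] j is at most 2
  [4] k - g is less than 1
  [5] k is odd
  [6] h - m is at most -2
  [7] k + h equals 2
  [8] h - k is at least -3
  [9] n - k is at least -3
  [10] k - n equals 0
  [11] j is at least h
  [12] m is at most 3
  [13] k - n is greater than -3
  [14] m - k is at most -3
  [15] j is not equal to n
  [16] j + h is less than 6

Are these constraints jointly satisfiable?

Constraints 6, 8, and 14 give h − k ≥ -3, k − m ≥ 3, m − h ≥ 2.
Adding all 3 inequalities: the left sides telescope to 0, and the right sides sum to (-3) + 3 + 2 = 2. So 0 ≥ 2, which is false.

Unsatisfiable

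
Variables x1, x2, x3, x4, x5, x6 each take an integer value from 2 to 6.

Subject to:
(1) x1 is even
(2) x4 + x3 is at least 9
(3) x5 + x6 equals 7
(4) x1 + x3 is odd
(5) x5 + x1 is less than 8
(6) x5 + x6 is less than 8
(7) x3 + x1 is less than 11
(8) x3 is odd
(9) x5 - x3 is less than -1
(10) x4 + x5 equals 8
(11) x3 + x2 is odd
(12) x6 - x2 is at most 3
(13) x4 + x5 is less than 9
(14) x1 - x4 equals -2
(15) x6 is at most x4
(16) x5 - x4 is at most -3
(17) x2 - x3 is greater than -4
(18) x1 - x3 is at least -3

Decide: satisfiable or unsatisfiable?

Satisfiable

Take x1 = 4, x2 = 2, x3 = 5, x4 = 6, x5 = 2, x6 = 5. Then constraint 2: x4 + x3 = 11; constraint 3: x5 + x6 = 7, and every other listed constraint is also met.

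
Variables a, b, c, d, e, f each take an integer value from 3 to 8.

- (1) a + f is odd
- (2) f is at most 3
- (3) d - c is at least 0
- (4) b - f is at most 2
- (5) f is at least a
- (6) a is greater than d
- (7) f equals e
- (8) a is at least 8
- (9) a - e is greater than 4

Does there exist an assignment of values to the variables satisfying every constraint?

From constraints 5 and 8: f ≥ a and a ≥ 8, so f ≥ 8. From constraint 2: f ≤ 3. But 3 < 8, so no value of f works.

Unsatisfiable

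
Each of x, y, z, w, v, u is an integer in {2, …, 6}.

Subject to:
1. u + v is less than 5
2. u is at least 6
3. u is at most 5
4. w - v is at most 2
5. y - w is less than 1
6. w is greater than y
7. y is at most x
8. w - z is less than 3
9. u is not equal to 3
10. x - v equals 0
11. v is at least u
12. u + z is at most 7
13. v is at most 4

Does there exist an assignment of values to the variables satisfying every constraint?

Unsatisfiable

From constraints 2 and 11: v ≥ u and u ≥ 6, so v ≥ 6. From constraint 13: v ≤ 4. But 4 < 6, so no value of v works.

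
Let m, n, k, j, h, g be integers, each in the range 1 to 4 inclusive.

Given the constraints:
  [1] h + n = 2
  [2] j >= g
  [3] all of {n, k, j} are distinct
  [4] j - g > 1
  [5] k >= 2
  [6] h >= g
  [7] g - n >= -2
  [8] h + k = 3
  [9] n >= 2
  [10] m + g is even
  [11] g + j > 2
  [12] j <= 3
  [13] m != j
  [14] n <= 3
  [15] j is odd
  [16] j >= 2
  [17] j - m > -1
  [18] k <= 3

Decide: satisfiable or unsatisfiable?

Unsatisfiable

Constraints 5, 9, 12, 14, 16, and 18 confine each of n, k, j to the 2 values {2, 3}.
Constraint 3 requires all 3 of them to be distinct, but only 2 values are available — impossible by the pigeonhole principle.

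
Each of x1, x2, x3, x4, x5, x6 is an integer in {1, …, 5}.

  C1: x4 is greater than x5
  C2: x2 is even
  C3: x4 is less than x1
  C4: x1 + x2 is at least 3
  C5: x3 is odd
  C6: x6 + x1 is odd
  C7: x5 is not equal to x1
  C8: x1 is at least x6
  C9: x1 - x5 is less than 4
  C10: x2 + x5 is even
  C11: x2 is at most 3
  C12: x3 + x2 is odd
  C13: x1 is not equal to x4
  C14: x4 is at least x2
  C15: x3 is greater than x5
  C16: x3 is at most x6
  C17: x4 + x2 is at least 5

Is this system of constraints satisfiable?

Setting (x1, x2, x3, x4, x5, x6) = (4, 2, 3, 3, 2, 3) satisfies everything: constraint 4: x1 + x2 = 6; constraint 9: x1 - x5 = 2, and the others follow.

Satisfiable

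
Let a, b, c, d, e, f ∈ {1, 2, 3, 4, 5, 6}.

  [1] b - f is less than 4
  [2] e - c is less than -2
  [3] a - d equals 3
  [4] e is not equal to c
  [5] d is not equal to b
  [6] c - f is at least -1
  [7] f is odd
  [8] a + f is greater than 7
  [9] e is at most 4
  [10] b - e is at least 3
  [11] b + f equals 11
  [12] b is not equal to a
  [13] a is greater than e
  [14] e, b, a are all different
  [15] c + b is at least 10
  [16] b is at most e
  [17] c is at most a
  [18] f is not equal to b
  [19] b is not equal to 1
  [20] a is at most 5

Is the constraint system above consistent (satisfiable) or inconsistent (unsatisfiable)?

Unsatisfiable

From constraints 17 and 20: c ≤ a ≤ 5. From constraints 9 and 16: b ≤ e ≤ 4. Hence c + b ≤ 9. But constraint 15 requires c + b ≥ 10, and 10 > 9. Contradiction.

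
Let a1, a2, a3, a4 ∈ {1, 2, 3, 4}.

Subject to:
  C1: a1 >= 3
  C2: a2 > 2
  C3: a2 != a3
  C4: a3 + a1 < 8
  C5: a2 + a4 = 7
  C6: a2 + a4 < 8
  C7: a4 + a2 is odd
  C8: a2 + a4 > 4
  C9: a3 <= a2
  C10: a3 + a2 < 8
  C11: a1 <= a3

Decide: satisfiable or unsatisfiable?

Satisfiable

The assignment a1 = 3, a2 = 4, a3 = 3, a4 = 3 works:
  constraint 4 holds since a3 + a1 = 6.
  constraint 5 holds since a2 + a4 = 7.
The rest check out directly.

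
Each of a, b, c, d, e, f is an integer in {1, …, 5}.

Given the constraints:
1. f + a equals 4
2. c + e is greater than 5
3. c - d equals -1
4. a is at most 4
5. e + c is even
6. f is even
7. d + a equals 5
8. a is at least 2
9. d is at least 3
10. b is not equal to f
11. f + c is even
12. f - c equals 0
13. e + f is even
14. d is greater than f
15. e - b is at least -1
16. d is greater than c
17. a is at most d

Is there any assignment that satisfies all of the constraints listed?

Satisfiable

Setting (a, b, c, d, e, f) = (2, 4, 2, 3, 4, 2) satisfies everything: constraint 1: f + a = 4; constraint 2: c + e = 6; constraint 3: c - d = -1, and the others follow.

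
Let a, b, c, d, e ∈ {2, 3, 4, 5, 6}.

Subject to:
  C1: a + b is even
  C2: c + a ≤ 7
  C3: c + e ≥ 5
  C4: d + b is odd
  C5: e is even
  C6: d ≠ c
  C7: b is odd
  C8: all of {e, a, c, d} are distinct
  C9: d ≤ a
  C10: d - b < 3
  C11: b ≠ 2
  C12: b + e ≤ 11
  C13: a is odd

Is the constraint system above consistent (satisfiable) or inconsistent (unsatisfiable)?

Satisfiable

Setting (a, b, c, d, e) = (5, 3, 2, 4, 6) satisfies everything: constraint 2: c + a = 7; constraint 3: c + e = 8; constraint 10: d - b = 1, and the others follow.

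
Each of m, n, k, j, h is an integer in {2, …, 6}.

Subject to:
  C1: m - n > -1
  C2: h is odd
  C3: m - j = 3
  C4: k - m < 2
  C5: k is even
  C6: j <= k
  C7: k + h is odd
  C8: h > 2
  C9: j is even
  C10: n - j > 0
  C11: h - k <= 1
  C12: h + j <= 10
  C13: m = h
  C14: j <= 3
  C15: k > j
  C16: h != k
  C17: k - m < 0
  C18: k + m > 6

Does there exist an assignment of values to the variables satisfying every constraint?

Satisfiable

Try m = 5, n = 4, k = 4, j = 2, h = 5.
Check constraint 1: m - n = 1; constraint 3: m - j = 3. The remaining constraints are straightforward to verify.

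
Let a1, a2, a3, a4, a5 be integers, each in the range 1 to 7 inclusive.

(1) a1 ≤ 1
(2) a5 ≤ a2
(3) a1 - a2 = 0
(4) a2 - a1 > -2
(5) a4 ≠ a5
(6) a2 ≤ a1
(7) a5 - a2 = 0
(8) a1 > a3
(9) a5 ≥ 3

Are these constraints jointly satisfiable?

Unsatisfiable

From constraints 2 and 9: a2 ≥ a5 and a5 ≥ 3, so a2 ≥ 3. From constraints 1 and 6: a2 ≤ a1 and a1 ≤ 1, so a2 ≤ 1. But 1 < 3, so no value of a2 works.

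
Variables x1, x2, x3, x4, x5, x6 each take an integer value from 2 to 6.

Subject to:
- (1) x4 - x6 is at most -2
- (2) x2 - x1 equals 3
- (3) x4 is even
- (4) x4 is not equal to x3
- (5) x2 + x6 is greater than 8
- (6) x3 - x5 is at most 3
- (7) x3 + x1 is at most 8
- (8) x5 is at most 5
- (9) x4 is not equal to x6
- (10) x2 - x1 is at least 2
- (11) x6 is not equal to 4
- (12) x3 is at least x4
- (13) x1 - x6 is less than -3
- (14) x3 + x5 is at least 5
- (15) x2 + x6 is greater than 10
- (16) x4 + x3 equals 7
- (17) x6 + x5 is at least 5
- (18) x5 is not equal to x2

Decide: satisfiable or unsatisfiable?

One satisfying assignment is x1 = 2, x2 = 5, x3 = 5, x4 = 2, x5 = 2, x6 = 6.
For the less obvious constraints — constraint 1: x4 - x6 = -4; constraint 2: x2 - x1 = 3; constraint 5: x2 + x6 = 11 — and the others hold by inspection.

Satisfiable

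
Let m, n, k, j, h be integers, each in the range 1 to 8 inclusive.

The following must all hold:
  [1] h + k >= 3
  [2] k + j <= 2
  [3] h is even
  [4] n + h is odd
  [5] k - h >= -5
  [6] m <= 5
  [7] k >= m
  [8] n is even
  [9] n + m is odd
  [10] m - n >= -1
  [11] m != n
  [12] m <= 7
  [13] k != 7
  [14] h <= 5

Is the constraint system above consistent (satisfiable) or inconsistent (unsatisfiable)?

Constraint 8 makes n even and constraint 3 makes h even, so n + h must be even. Constraint 4 says n + h is odd — contradiction.

Unsatisfiable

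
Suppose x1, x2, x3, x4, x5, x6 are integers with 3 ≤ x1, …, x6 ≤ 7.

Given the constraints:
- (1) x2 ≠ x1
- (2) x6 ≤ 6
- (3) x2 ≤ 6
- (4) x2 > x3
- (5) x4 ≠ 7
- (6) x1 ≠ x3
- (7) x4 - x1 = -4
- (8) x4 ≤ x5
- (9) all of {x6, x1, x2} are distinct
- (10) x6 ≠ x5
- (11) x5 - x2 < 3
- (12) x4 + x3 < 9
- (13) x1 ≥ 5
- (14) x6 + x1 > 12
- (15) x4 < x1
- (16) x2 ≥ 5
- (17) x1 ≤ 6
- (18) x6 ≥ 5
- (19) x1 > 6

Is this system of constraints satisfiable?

Constraints 2, 3, 13, 16, 17, and 18 confine each of x6, x1, x2 to the 2 values {5, 6}.
Constraint 9 requires all 3 of them to be distinct, but only 2 values are available — impossible by the pigeonhole principle.

Unsatisfiable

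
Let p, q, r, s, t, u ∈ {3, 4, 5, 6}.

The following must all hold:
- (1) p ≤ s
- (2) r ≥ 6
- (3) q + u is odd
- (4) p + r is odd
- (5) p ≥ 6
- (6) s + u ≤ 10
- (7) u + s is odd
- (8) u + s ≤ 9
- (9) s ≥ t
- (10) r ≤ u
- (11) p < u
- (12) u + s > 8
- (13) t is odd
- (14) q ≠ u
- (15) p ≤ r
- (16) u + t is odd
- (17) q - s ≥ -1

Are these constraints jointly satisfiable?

Unsatisfiable

From constraints 1 and 5: s ≥ p ≥ 6. From constraints 2 and 10: u ≥ r ≥ 6. Hence s + u ≥ 12. But constraint 6 requires s + u ≤ 10, and 10 < 12. Contradiction.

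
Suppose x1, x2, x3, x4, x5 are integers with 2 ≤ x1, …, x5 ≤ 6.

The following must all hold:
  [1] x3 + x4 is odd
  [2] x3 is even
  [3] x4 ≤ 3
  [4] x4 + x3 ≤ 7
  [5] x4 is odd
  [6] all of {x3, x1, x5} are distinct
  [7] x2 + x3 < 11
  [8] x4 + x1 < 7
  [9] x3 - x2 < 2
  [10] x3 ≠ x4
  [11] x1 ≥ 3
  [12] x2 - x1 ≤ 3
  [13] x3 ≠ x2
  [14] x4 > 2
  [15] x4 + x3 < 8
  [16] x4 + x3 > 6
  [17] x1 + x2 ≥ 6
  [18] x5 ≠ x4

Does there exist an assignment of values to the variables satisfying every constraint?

One satisfying assignment is x1 = 3, x2 = 5, x3 = 4, x4 = 3, x5 = 5.
For the less obvious constraints — constraint 4: x4 + x3 = 7; constraint 7: x2 + x3 = 9 — and the others hold by inspection.

Satisfiable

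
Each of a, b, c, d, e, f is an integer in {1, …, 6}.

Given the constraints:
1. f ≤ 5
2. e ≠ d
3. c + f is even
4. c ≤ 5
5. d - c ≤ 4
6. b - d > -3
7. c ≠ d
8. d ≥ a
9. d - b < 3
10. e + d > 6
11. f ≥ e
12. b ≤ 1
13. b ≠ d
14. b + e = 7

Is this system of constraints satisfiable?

From constraint 12: b ≤ 1. From constraints 1 and 11: e ≤ f ≤ 5. Hence b + e ≤ 6. But constraint 14 requires b + e = 7, and 7 > 6. Contradiction.

Unsatisfiable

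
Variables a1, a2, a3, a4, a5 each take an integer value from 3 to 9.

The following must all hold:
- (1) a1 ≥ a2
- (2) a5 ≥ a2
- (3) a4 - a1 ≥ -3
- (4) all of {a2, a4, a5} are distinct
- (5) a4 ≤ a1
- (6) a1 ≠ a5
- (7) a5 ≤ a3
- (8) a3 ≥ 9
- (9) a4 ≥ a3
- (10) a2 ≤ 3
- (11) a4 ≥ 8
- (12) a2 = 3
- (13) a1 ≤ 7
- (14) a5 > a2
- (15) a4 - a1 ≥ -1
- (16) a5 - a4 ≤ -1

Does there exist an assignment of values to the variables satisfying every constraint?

From constraints 8 and 9: a4 ≥ a3 and a3 ≥ 9, so a4 ≥ 9. From constraints 5 and 13: a4 ≤ a1 and a1 ≤ 7, so a4 ≤ 7. But 7 < 9, so no value of a4 works.

Unsatisfiable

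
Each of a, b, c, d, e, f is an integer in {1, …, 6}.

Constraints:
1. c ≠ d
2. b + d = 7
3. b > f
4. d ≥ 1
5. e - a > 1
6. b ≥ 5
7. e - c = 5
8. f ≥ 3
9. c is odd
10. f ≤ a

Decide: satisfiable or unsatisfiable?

Take a = 3, b = 5, c = 1, d = 2, e = 6, f = 3. Then constraint 2: b + d = 7; constraint 5: e - a = 3, and every other listed constraint is also met.

Satisfiable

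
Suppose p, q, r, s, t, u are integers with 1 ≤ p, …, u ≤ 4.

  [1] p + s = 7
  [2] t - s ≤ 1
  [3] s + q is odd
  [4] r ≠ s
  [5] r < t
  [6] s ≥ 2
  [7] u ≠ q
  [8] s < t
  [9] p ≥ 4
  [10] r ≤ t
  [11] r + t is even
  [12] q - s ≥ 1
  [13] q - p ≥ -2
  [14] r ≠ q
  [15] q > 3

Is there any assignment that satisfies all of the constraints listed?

Satisfiable

Setting (p, q, r, s, t, u) = (4, 4, 2, 3, 4, 3) satisfies everything: constraint 1: p + s = 7; constraint 2: t - s = 1; constraint 12: q - s = 1, and the others follow.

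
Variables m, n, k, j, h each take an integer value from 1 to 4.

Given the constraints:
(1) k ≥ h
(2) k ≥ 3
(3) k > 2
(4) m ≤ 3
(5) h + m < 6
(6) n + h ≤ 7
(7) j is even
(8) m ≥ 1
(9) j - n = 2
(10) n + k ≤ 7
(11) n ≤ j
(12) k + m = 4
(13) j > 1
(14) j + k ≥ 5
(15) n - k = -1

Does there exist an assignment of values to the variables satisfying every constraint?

The assignment m = 1, n = 2, k = 3, j = 4, h = 3 works:
  constraint 5 holds since h + m = 4.
  constraint 6 holds since n + h = 5.
The rest check out directly.

Satisfiable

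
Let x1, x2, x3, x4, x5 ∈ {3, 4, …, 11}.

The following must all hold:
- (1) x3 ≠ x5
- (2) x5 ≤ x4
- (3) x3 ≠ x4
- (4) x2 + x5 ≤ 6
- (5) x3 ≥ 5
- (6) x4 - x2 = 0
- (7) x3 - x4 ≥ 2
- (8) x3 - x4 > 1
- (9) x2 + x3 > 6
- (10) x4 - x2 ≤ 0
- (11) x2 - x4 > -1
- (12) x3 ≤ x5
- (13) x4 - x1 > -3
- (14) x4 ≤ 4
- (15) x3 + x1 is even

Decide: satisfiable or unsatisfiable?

From constraints 5 and 12: x5 ≥ x3 and x3 ≥ 5, so x5 ≥ 5. From constraints 2 and 14: x5 ≤ x4 and x4 ≤ 4, so x5 ≤ 4. But 4 < 5, so no value of x5 works.

Unsatisfiable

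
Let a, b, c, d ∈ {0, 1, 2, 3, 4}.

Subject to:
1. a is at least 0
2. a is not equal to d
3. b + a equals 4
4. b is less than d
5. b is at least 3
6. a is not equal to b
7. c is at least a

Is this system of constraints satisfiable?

The assignment a = 1, b = 3, c = 4, d = 4 works:
  constraint 3 holds since b + a = 4.
  constraint 4 holds since b = 3, d = 4.
The rest check out directly.

Satisfiable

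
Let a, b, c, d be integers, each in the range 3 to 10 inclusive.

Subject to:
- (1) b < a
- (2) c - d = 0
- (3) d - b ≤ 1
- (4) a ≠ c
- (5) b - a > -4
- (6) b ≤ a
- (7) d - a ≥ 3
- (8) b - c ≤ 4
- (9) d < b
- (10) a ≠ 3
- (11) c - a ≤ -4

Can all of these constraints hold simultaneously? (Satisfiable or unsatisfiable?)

Unsatisfiable

Constraints 3, 7, 8, and 11 give a − c ≥ 4, c − b ≥ -4, b − d ≥ -1, d − a ≥ 3.
Adding all 4 inequalities: the left sides telescope to 0, and the right sides sum to 4 + (-4) + (-1) + 3 = 2. So 0 ≥ 2, which is false.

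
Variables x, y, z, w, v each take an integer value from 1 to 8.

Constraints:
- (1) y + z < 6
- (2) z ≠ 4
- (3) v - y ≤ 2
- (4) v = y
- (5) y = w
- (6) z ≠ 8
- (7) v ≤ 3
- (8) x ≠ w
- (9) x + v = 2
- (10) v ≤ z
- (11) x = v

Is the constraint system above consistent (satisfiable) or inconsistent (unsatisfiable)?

From constraints 4, 5, and 11, x = v = y = w, so x = w. But constraint 8 says x ≠ w. Contradiction.

Unsatisfiable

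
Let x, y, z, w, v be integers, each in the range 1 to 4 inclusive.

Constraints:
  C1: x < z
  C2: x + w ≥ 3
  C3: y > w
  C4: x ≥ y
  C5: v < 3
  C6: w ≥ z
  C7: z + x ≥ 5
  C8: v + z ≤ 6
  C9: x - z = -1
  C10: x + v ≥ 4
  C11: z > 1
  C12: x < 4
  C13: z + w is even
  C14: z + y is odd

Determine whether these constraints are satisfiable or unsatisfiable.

Unsatisfiable

Constraints 1, 3, 4, and 6 give x < z, z ≤ w, w < y, y ≤ x. Chaining: x < z ≤ w < y ≤ x, which forces x < x — impossible.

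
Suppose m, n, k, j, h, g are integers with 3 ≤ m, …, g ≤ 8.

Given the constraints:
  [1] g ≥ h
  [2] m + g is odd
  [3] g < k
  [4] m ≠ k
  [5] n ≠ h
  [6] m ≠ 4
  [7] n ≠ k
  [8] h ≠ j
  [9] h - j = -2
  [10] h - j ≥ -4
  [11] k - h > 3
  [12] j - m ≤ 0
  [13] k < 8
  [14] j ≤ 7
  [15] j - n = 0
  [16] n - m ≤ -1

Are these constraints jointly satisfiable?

Satisfiable

Try m = 8, n = 5, k = 7, j = 5, h = 3, g = 3.
Check constraint 9: h - j = -2; constraint 10: h - j = -2; constraint 11: k - h = 4. The remaining constraints are straightforward to verify.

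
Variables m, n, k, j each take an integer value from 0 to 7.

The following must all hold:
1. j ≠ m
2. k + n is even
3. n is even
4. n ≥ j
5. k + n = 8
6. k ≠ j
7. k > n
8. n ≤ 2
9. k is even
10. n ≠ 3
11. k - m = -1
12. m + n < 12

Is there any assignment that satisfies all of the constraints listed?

The assignment m = 7, n = 2, k = 6, j = 2 works:
  constraint 5 holds since k + n = 8.
  constraint 11 holds since k - m = -1.
The rest check out directly.

Satisfiable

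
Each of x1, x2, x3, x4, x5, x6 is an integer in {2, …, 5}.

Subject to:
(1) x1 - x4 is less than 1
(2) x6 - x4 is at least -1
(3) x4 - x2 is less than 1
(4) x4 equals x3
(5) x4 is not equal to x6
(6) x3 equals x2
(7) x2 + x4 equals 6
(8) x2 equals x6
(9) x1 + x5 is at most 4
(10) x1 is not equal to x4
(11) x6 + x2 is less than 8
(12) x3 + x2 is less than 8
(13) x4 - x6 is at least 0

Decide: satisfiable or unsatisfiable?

Unsatisfiable

From constraints 4, 6, and 8, x4 = x3 = x2 = x6, so x4 = x6. But constraint 5 says x4 ≠ x6. Contradiction.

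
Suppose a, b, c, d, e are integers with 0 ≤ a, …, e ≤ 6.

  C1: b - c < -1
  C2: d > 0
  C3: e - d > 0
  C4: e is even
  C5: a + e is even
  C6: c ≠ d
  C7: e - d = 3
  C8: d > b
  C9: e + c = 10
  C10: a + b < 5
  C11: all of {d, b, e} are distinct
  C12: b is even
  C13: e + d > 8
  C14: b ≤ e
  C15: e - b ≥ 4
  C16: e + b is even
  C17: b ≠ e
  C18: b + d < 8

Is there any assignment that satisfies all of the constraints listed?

Satisfiable

Take a = 0, b = 2, c = 4, d = 3, e = 6. Then constraint 1: b - c = -2; constraint 3: e - d = 3; constraint 7: e - d = 3, and every other listed constraint is also met.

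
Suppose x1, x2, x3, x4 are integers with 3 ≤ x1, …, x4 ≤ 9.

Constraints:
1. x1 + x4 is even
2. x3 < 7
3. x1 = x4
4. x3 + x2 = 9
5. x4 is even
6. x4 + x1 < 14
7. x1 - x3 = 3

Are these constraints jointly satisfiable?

Take x1 = 6, x2 = 6, x3 = 3, x4 = 6. Then constraint 4: x3 + x2 = 9; constraint 6: x4 + x1 = 12; constraint 7: x1 - x3 = 3, and every other listed constraint is also met.

Satisfiable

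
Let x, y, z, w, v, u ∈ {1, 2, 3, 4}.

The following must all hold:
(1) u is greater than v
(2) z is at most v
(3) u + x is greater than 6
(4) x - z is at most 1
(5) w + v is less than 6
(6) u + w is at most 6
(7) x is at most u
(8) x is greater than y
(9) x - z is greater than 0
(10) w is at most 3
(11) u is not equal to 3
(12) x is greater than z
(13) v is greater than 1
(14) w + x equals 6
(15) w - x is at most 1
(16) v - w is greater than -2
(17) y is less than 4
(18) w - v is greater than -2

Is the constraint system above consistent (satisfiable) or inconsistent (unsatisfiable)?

Satisfiable

The assignment x = 4, y = 1, z = 3, w = 2, v = 3, u = 4 works:
  constraint 3 holds since u + x = 8.
  constraint 4 holds since x - z = 1.
  constraint 5 holds since w + v = 5.
The rest check out directly.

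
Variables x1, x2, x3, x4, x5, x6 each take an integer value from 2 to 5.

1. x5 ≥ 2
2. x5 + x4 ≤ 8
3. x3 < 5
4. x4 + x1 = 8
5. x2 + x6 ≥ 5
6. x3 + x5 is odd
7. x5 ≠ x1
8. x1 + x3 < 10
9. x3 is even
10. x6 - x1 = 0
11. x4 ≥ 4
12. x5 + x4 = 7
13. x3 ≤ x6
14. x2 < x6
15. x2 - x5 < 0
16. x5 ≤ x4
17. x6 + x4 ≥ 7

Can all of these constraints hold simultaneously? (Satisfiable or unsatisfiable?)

Setting (x1, x2, x3, x4, x5, x6) = (4, 2, 4, 4, 3, 4) satisfies everything: constraint 2: x5 + x4 = 7; constraint 4: x4 + x1 = 8; constraint 5: x2 + x6 = 6, and the others follow.

Satisfiable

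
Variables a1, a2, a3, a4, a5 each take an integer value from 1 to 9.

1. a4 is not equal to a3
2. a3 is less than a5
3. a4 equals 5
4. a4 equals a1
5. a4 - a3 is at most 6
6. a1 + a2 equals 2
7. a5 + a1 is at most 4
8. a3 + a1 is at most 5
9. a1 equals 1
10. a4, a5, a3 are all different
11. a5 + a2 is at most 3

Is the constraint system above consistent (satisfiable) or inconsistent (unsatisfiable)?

Constraint 3 fixes a4 = 5 and constraint 9 fixes a1 = 1, but constraint 4 requires a4 = a1. Since 5 ≠ 1, contradiction.

Unsatisfiable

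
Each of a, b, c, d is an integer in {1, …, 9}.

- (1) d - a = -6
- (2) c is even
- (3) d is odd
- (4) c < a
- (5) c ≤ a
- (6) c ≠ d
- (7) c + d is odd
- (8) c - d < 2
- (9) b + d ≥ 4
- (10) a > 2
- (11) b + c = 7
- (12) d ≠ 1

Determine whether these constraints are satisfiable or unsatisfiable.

Satisfiable

Setting (a, b, c, d) = (9, 3, 4, 3) satisfies everything: constraint 1: d - a = -6; constraint 8: c - d = 1, and the others follow.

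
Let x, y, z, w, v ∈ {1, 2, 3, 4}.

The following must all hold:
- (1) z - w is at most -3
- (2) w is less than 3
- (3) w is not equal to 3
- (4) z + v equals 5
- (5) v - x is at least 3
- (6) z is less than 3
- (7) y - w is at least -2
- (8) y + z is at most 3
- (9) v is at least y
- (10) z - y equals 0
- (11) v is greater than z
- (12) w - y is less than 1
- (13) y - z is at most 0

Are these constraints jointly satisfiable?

Unsatisfiable

Constraints 1, 7, and 13 give z − y ≥ 0, y − w ≥ -2, w − z ≥ 3.
Adding all 3 inequalities: the left sides telescope to 0, and the right sides sum to 0 + (-2) + 3 = 1. So 0 ≥ 1, which is false.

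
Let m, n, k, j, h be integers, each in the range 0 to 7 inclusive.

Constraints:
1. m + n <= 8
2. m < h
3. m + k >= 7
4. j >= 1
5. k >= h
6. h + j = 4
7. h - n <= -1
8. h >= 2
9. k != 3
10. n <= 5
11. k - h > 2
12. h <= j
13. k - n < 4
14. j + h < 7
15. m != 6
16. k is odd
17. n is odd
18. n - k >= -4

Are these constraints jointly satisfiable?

Satisfiable

One satisfying assignment is m = 0, n = 5, k = 7, j = 2, h = 2.
For the less obvious constraints — constraint 1: m + n = 5; constraint 3: m + k = 7 — and the others hold by inspection.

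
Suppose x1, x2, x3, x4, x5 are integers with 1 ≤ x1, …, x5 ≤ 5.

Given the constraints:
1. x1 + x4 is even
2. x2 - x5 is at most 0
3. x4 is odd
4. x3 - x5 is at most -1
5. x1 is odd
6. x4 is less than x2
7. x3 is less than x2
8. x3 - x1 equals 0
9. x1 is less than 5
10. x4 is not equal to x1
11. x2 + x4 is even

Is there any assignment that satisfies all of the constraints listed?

Satisfiable

Setting (x1, x2, x3, x4, x5) = (1, 5, 1, 3, 5) satisfies everything: constraint 2: x2 - x5 = 0; constraint 4: x3 - x5 = -4, and the others follow.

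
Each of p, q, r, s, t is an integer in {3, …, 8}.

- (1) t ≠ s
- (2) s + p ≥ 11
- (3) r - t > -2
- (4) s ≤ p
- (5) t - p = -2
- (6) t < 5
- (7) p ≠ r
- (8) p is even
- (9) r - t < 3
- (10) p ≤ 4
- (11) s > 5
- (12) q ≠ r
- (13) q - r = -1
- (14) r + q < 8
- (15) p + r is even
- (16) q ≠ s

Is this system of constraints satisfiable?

Unsatisfiable

From constraint 11: s ≥ 6. From constraints 4 and 10: s ≤ p and p ≤ 4, so s ≤ 4. But 4 < 6, so no value of s works.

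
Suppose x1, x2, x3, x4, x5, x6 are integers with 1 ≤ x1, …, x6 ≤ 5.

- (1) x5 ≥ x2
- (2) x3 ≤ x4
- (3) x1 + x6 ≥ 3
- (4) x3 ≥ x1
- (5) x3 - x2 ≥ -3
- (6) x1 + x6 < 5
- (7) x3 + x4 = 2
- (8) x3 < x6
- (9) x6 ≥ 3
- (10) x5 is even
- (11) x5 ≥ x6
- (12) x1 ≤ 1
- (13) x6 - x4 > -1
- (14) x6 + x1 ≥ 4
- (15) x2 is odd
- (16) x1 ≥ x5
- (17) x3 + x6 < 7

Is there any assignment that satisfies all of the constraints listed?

From constraints 9 and 11: x5 ≥ x6 and x6 ≥ 3, so x5 ≥ 3. From constraints 12 and 16: x5 ≤ x1 and x1 ≤ 1, so x5 ≤ 1. But 1 < 3, so no value of x5 works.

Unsatisfiable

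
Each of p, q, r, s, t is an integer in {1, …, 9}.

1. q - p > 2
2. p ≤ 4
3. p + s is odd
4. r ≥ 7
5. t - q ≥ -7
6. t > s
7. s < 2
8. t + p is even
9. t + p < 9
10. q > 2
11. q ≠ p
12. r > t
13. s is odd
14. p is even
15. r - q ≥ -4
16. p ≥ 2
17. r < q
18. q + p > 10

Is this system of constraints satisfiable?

Satisfiable

One satisfying assignment is p = 4, q = 9, r = 8, s = 1, t = 2.
For the less obvious constraints — constraint 1: q - p = 5; constraint 5: t - q = -7; constraint 9: t + p = 6 — and the others hold by inspection.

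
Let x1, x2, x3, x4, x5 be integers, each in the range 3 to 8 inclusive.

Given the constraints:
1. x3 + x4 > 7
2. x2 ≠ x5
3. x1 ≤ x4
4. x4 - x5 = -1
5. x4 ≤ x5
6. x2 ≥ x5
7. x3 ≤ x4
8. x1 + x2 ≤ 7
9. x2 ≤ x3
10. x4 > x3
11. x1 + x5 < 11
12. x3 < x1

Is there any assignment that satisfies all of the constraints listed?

Constraints 3, 5, 6, 9, and 12 give x4 ≤ x5, x5 ≤ x2, x2 ≤ x3, x3 < x1, x1 ≤ x4. Chaining: x4 ≤ x5 ≤ x2 ≤ x3 < x1 ≤ x4, which forces x4 < x4 — impossible.

Unsatisfiable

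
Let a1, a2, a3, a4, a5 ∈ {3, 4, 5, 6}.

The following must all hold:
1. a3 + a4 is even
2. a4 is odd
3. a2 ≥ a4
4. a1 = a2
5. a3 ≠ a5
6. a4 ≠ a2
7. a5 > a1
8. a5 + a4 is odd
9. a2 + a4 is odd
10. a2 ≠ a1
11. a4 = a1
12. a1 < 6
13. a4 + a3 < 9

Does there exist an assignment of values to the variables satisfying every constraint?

From constraints 4 and 11, a4 = a1 = a2, so a4 = a2. But constraint 6 says a4 ≠ a2. Contradiction.

Unsatisfiable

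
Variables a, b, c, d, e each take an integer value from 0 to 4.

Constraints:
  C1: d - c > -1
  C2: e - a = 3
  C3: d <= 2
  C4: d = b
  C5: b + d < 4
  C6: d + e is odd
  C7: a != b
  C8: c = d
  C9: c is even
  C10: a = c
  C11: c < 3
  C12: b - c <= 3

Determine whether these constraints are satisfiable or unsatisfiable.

Unsatisfiable

From constraints 4, 8, and 10, a = c = d = b, so a = b. But constraint 7 says a ≠ b. Contradiction.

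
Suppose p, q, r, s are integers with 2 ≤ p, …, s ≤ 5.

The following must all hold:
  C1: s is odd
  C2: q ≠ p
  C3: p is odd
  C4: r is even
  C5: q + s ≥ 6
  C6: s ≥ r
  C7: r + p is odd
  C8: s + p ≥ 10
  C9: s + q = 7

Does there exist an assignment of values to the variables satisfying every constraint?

Satisfiable

One satisfying assignment is p = 5, q = 2, r = 4, s = 5.
For the less obvious constraints — constraint 5: q + s = 7; constraint 8: s + p = 10; constraint 9: s + q = 7 — and the others hold by inspection.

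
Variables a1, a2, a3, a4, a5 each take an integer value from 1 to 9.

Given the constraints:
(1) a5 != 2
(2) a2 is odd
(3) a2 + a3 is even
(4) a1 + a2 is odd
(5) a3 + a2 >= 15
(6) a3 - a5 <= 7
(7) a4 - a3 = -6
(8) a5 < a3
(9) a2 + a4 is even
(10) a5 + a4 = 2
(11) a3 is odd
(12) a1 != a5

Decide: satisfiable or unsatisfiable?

Satisfiable

Try a1 = 8, a2 = 9, a3 = 7, a4 = 1, a5 = 1.
Check constraint 5: a3 + a2 = 16; constraint 6: a3 - a5 = 6. The remaining constraints are straightforward to verify.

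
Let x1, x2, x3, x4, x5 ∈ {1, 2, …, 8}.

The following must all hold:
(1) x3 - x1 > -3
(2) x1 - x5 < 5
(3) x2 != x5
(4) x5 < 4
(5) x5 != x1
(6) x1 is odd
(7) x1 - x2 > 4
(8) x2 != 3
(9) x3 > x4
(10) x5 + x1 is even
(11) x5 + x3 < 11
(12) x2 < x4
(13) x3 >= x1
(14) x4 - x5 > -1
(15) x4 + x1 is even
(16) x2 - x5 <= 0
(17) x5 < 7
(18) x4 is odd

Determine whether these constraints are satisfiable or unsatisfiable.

Satisfiable

The assignment x1 = 7, x2 = 1, x3 = 7, x4 = 3, x5 = 3 works:
  constraint 1 holds since x3 - x1 = 0.
  constraint 2 holds since x1 - x5 = 4.
The rest check out directly.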